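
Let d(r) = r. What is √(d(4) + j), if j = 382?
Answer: √386 ≈ 19.647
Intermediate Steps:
√(d(4) + j) = √(4 + 382) = √386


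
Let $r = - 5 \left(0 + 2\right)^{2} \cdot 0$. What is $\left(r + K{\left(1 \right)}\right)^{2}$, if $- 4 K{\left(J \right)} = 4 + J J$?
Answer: $\frac{25}{16} \approx 1.5625$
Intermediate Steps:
$K{\left(J \right)} = -1 - \frac{J^{2}}{4}$ ($K{\left(J \right)} = - \frac{4 + J J}{4} = - \frac{4 + J^{2}}{4} = -1 - \frac{J^{2}}{4}$)
$r = 0$ ($r = - 5 \cdot 2^{2} \cdot 0 = \left(-5\right) 4 \cdot 0 = \left(-20\right) 0 = 0$)
$\left(r + K{\left(1 \right)}\right)^{2} = \left(0 - \left(1 + \frac{1^{2}}{4}\right)\right)^{2} = \left(0 - \frac{5}{4}\right)^{2} = \left(- \frac{5}{4}\right)^{2} = \frac{25}{16}$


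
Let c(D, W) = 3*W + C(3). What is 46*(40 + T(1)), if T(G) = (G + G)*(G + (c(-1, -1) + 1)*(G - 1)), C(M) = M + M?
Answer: 1932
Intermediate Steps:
C(M) = 2*M
c(D, W) = 6 + 3*W (c(D, W) = 3*W + 2*3 = 3*W + 6 = 6 + 3*W)
T(G) = 2*G*(-4 + 5*G) (T(G) = (G + G)*(G + ((6 + 3*(-1)) + 1)*(G - 1)) = (2*G)*(G + ((6 - 3) + 1)*(-1 + G)) = (2*G)*(G + (3 + 1)*(-1 + G)) = (2*G)*(G + 4*(-1 + G)) = (2*G)*(G + (-4 + 4*G)) = (2*G)*(-4 + 5*G) = 2*G*(-4 + 5*G))
46*(40 + T(1)) = 46*(40 + 2*1*(-4 + 5*1)) = 46*(40 + 2*1*(-4 + 5)) = 46*(40 + 2*1*1) = 46*(40 + 2) = 46*42 = 1932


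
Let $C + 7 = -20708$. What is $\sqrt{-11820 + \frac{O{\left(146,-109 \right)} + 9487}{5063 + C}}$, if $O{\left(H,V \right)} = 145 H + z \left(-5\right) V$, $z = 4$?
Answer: $\frac{i \sqrt{14776723949}}{1118} \approx 108.73 i$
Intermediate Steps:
$C = -20715$ ($C = -7 - 20708 = -20715$)
$O{\left(H,V \right)} = - 20 V + 145 H$ ($O{\left(H,V \right)} = 145 H + 4 \left(-5\right) V = 145 H - 20 V = - 20 V + 145 H$)
$\sqrt{-11820 + \frac{O{\left(146,-109 \right)} + 9487}{5063 + C}} = \sqrt{-11820 + \frac{\left(\left(-20\right) \left(-109\right) + 145 \cdot 146\right) + 9487}{5063 - 20715}} = \sqrt{-11820 + \frac{\left(2180 + 21170\right) + 9487}{-15652}} = \sqrt{-11820 + \left(23350 + 9487\right) \left(- \frac{1}{15652}\right)} = \sqrt{-11820 + 32837 \left(- \frac{1}{15652}\right)} = \sqrt{-11820 - \frac{4691}{2236}} = \sqrt{- \frac{26434211}{2236}} = \frac{i \sqrt{14776723949}}{1118}$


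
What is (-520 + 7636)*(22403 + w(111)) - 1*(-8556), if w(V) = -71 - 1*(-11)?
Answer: 159001344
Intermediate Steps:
w(V) = -60 (w(V) = -71 + 11 = -60)
(-520 + 7636)*(22403 + w(111)) - 1*(-8556) = (-520 + 7636)*(22403 - 60) - 1*(-8556) = 7116*22343 + 8556 = 158992788 + 8556 = 159001344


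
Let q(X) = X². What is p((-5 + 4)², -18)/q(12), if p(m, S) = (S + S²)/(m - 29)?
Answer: -17/224 ≈ -0.075893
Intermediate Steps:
p(m, S) = (S + S²)/(-29 + m)
p((-5 + 4)², -18)/q(12) = (-18*(1 - 18)/(-29 + (-5 + 4)²))/(12²) = -18*(-17)/(-29 + (-1)²)/144 = -18*(-17)/(-29 + 1)*(1/144) = -18*(-17)/(-28)*(1/144) = -18*(-1/28)*(-17)*(1/144) = -153/14*1/144 = -17/224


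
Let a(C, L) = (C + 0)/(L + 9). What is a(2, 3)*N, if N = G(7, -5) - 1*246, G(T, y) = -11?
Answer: -257/6 ≈ -42.833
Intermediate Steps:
N = -257 (N = -11 - 1*246 = -11 - 246 = -257)
a(C, L) = C/(9 + L)
a(2, 3)*N = (2/(9 + 3))*(-257) = (2/12)*(-257) = (2*(1/12))*(-257) = (⅙)*(-257) = -257/6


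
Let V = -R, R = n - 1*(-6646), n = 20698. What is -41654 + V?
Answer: -68998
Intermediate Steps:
R = 27344 (R = 20698 - 1*(-6646) = 20698 + 6646 = 27344)
V = -27344 (V = -1*27344 = -27344)
-41654 + V = -41654 - 27344 = -68998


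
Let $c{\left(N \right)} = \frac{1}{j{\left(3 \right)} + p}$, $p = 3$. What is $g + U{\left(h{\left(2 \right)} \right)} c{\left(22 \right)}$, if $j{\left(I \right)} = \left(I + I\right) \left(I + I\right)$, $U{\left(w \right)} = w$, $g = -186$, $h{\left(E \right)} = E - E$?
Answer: $-186$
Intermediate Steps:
$h{\left(E \right)} = 0$
$j{\left(I \right)} = 4 I^{2}$ ($j{\left(I \right)} = 2 I 2 I = 4 I^{2}$)
$c{\left(N \right)} = \frac{1}{39}$ ($c{\left(N \right)} = \frac{1}{4 \cdot 3^{2} + 3} = \frac{1}{4 \cdot 9 + 3} = \frac{1}{36 + 3} = \frac{1}{39}$)
$g + U{\left(h{\left(2 \right)} \right)} c{\left(22 \right)} = -186 + 0 \cdot \frac{1}{39} = -186 + 0 = -186$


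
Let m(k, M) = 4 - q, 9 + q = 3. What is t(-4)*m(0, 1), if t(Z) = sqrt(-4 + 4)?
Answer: 0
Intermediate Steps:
q = -6 (q = -9 + 3 = -6)
t(Z) = 0 (t(Z) = sqrt(0) = 0)
m(k, M) = 10 (m(k, M) = 4 - 1*(-6) = 4 + 6 = 10)
t(-4)*m(0, 1) = 0*10 = 0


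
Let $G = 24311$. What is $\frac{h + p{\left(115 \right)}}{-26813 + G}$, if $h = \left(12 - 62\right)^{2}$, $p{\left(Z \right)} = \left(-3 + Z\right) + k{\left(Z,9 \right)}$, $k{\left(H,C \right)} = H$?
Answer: $- \frac{303}{278} \approx -1.0899$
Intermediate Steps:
$p{\left(Z \right)} = -3 + 2 Z$ ($p{\left(Z \right)} = \left(-3 + Z\right) + Z = -3 + 2 Z$)
$h = 2500$ ($h = \left(-50\right)^{2} = 2500$)
$\frac{h + p{\left(115 \right)}}{-26813 + G} = \frac{2500 + \left(-3 + 2 \cdot 115\right)}{-26813 + 24311} = \frac{2500 + \left(-3 + 230\right)}{-2502} = \left(2500 + 227\right) \left(- \frac{1}{2502}\right) = 2727 \left(- \frac{1}{2502}\right) = - \frac{303}{278}$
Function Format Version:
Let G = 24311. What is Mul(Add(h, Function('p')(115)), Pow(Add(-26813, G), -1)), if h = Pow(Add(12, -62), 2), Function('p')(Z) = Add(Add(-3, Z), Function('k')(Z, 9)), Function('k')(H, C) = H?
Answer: Rational(-303, 278) ≈ -1.0899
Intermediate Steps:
Function('p')(Z) = Add(-3, Mul(2, Z)) (Function('p')(Z) = Add(Add(-3, Z), Z) = Add(-3, Mul(2, Z)))
h = 2500 (h = Pow(-50, 2) = 2500)
Mul(Add(h, Function('p')(115)), Pow(Add(-26813, G), -1)) = Mul(Add(2500, Add(-3, Mul(2, 115))), Pow(Add(-26813, 24311), -1)) = Mul(Add(2500, Add(-3, 230)), Pow(-2502, -1)) = Mul(Add(2500, 227), Rational(-1, 2502)) = Mul(2727, Rational(-1, 2502)) = Rational(-303, 278)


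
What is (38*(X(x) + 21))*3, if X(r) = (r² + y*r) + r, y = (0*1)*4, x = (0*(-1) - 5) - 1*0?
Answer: 4674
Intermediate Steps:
x = -5 (x = (0 - 5) + 0 = -5 + 0 = -5)
y = 0 (y = 0*4 = 0)
X(r) = r + r² (X(r) = (r² + 0*r) + r = (r² + 0) + r = r² + r = r + r²)
(38*(X(x) + 21))*3 = (38*(-5*(1 - 5) + 21))*3 = (38*(-5*(-4) + 21))*3 = (38*(20 + 21))*3 = (38*41)*3 = 1558*3 = 4674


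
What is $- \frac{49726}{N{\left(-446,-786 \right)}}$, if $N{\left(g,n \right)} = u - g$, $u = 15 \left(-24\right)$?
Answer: $- \frac{24863}{43} \approx -578.21$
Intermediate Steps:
$u = -360$
$N{\left(g,n \right)} = -360 - g$
$- \frac{49726}{N{\left(-446,-786 \right)}} = - \frac{49726}{-360 - -446} = - \frac{49726}{-360 + 446} = - \frac{49726}{86} = \left(-49726\right) \frac{1}{86} = - \frac{24863}{43}$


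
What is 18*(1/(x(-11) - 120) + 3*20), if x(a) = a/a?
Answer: 128502/119 ≈ 1079.8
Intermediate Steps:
x(a) = 1
18*(1/(x(-11) - 120) + 3*20) = 18*(1/(1 - 120) + 3*20) = 18*(1/(-119) + 60) = 18*(-1/119 + 60) = 18*(7139/119) = 128502/119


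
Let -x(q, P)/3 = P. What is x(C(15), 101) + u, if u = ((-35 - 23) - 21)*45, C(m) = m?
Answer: -3858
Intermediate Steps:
x(q, P) = -3*P
u = -3555 (u = (-58 - 21)*45 = -79*45 = -3555)
x(C(15), 101) + u = -3*101 - 3555 = -303 - 3555 = -3858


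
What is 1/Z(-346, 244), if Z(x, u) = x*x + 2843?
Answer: 1/122559 ≈ 8.1593e-6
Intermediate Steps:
Z(x, u) = 2843 + x² (Z(x, u) = x² + 2843 = 2843 + x²)
1/Z(-346, 244) = 1/(2843 + (-346)²) = 1/(2843 + 119716) = 1/122559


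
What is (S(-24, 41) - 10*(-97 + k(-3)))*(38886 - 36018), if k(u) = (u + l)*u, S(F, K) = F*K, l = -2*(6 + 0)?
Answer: -1330752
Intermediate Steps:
l = -12 (l = -2*6 = -12)
k(u) = u*(-12 + u) (k(u) = (u - 12)*u = (-12 + u)*u = u*(-12 + u))
(S(-24, 41) - 10*(-97 + k(-3)))*(38886 - 36018) = (-24*41 - 10*(-97 - 3*(-12 - 3)))*(38886 - 36018) = (-984 - 10*(-97 - 3*(-15)))*2868 = (-984 - 10*(-97 + 45))*2868 = (-984 - 10*(-52))*2868 = (-984 + 520)*2868 = -464*2868 = -1330752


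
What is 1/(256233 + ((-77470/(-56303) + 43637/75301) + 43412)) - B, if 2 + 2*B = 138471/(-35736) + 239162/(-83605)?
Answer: 5661935400680344323247/1296311182469422367160 ≈ 4.3677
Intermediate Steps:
B = -8699659249/1991805520 (B = -1 + (138471/(-35736) + 239162/(-83605))/2 = -1 + (138471*(-1/35736) + 239162*(-1/83605))/2 = -1 + (-46157/11912 - 239162/83605)/2 = -1 + (1/2)*(-6707853729/995902760) = -1 - 6707853729/1991805520 = -8699659249/1991805520 ≈ -4.3677)
1/(256233 + ((-77470/(-56303) + 43637/75301) + 43412)) - B = 1/(256233 + ((-77470/(-56303) + 43637/75301) + 43412)) - 1*(-8699659249/1991805520) = 1/(256233 + ((-77470*(-1/56303) + 43637*(1/75301)) + 43412)) + 8699659249/1991805520 = 1/(256233 + ((1270/923 + 43637/75301) + 43412)) + 8699659249/1991805520 = 1/(256233 + (135909221/69502823 + 43412)) + 8699659249/1991805520 = 1/(256233 + 3017392461297/69502823) + 8699659249/1991805520 = 1/(20826309307056/69502823) + 8699659249/1991805520 = 69502823/20826309307056 + 8699659249/1991805520 = 5661935400680344323247/1296311182469422367160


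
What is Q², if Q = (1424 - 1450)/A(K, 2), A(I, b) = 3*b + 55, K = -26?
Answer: 676/3721 ≈ 0.18167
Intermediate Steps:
A(I, b) = 55 + 3*b
Q = -26/61 (Q = (1424 - 1450)/(55 + 3*2) = -26/(55 + 6) = -26/61 ≈ -0.42623)
Q² = (-26/61)² = 676/3721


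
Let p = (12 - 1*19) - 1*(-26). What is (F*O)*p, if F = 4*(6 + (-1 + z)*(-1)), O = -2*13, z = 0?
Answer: -13832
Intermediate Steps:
O = -26
p = 19 (p = (12 - 19) + 26 = -7 + 26 = 19)
F = 28 (F = 4*(6 + (-1 + 0)*(-1)) = 4*(6 - 1*(-1)) = 4*(6 + 1) = 4*7 = 28)
(F*O)*p = (28*(-26))*19 = -728*19 = -13832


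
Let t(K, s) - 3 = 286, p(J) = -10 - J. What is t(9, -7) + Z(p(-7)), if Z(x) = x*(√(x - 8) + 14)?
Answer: 247 - 3*I*√11 ≈ 247.0 - 9.9499*I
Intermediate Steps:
t(K, s) = 289 (t(K, s) = 3 + 286 = 289)
Z(x) = x*(14 + √(-8 + x)) (Z(x) = x*(√(-8 + x) + 14) = x*(14 + √(-8 + x)))
t(9, -7) + Z(p(-7)) = 289 + (-10 - 1*(-7))*(14 + √(-8 + (-10 - 1*(-7)))) = 289 + (-10 + 7)*(14 + √(-8 + (-10 + 7))) = 289 - 3*(14 + √(-8 - 3)) = 289 - 3*(14 + √(-11)) = 289 - 3*(14 + I*√11) = 289 + (-42 - 3*I*√11) = 247 - 3*I*√11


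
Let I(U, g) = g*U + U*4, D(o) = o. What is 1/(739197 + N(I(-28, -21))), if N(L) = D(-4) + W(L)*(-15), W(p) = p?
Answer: 1/732053 ≈ 1.3660e-6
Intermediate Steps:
I(U, g) = 4*U + U*g (I(U, g) = U*g + 4*U = 4*U + U*g)
N(L) = -4 - 15*L (N(L) = -4 + L*(-15) = -4 - 15*L)
1/(739197 + N(I(-28, -21))) = 1/(739197 + (-4 - (-420)*(4 - 21))) = 1/(739197 + (-4 - (-420)*(-17))) = 1/(739197 + (-4 - 15*476)) = 1/(739197 + (-4 - 7140)) = 1/(739197 - 7144) = 1/732053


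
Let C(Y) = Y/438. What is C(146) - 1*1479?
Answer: -4436/3 ≈ -1478.7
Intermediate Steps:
C(Y) = Y/438 (C(Y) = Y*(1/438) = Y/438)
C(146) - 1*1479 = (1/438)*146 - 1*1479 = ⅓ - 1479 = -4436/3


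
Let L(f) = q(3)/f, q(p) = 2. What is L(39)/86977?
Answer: 2/3392103 ≈ 5.8960e-7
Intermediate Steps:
L(f) = 2/f
L(39)/86977 = (2/39)/86977 = (2*(1/39))*(1/86977) = (2/39)*(1/86977) = 2/3392103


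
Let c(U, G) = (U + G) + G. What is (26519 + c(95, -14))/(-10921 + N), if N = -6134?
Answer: -2954/1895 ≈ -1.5588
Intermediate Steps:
c(U, G) = U + 2*G (c(U, G) = (G + U) + G = U + 2*G)
(26519 + c(95, -14))/(-10921 + N) = (26519 + (95 + 2*(-14)))/(-10921 - 6134) = (26519 + (95 - 28))/(-17055) = (26519 + 67)*(-1/17055) = 26586*(-1/17055) = -2954/1895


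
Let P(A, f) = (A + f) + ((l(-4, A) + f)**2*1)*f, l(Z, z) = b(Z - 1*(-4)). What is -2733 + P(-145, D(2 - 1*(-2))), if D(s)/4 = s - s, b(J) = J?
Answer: -2878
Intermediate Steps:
l(Z, z) = 4 + Z (l(Z, z) = Z - 1*(-4) = Z + 4 = 4 + Z)
D(s) = 0 (D(s) = 4*(s - s) = 4*0 = 0)
P(A, f) = A + f + f**3 (P(A, f) = (A + f) + (((4 - 4) + f)**2*1)*f = (A + f) + ((0 + f)**2*1)*f = (A + f) + (f**2*1)*f = (A + f) + f**2*f = (A + f) + f**3 = A + f + f**3)
-2733 + P(-145, D(2 - 1*(-2))) = -2733 + (-145 + 0 + 0**3) = -2733 + (-145 + 0 + 0) = -2733 - 145 = -2878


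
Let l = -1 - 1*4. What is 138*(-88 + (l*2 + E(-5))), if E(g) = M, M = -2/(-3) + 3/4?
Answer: -26657/2 ≈ -13329.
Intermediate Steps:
M = 17/12 (M = -2*(-1/3) + 3*(1/4) = 2/3 + 3/4 = 17/12 ≈ 1.4167)
l = -5 (l = -1 - 4 = -5)
E(g) = 17/12
138*(-88 + (l*2 + E(-5))) = 138*(-88 + (-5*2 + 17/12)) = 138*(-88 + (-10 + 17/12)) = 138*(-88 - 103/12) = 138*(-1159/12) = -26657/2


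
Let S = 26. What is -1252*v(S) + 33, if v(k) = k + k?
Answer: -65071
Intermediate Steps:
v(k) = 2*k
-1252*v(S) + 33 = -2504*26 + 33 = -1252*52 + 33 = -65104 + 33 = -65071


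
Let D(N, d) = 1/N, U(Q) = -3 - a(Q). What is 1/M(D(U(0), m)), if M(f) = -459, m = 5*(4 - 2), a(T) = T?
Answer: -1/459 ≈ -0.0021787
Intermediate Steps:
U(Q) = -3 - Q
m = 10 (m = 5*2 = 10)
1/M(D(U(0), m)) = 1/(-459) = -1/459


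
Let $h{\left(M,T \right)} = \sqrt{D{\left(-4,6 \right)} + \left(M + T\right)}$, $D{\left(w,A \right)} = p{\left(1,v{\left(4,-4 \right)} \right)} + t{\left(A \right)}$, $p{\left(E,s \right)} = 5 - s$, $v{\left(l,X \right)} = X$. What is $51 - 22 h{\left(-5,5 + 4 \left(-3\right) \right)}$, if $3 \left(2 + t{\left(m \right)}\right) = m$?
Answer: $51 - 22 i \sqrt{3} \approx 51.0 - 38.105 i$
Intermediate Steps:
$t{\left(m \right)} = -2 + \frac{m}{3}$
$D{\left(w,A \right)} = 7 + \frac{A}{3}$ ($D{\left(w,A \right)} = \left(5 - -4\right) + \left(-2 + \frac{A}{3}\right) = \left(5 + 4\right) + \left(-2 + \frac{A}{3}\right) = 9 + \left(-2 + \frac{A}{3}\right) = 7 + \frac{A}{3}$)
$h{\left(M,T \right)} = \sqrt{9 + M + T}$ ($h{\left(M,T \right)} = \sqrt{\left(7 + \frac{1}{3} \cdot 6\right) + \left(M + T\right)} = \sqrt{\left(7 + 2\right) + \left(M + T\right)} = \sqrt{9 + \left(M + T\right)} = \sqrt{9 + M + T}$)
$51 - 22 h{\left(-5,5 + 4 \left(-3\right) \right)} = 51 - 22 \sqrt{9 - 5 + \left(5 + 4 \left(-3\right)\right)} = 51 - 22 \sqrt{9 - 5 + \left(5 - 12\right)} = 51 - 22 \sqrt{9 - 5 - 7} = 51 - 22 \sqrt{-3} = 51 - 22 i \sqrt{3}$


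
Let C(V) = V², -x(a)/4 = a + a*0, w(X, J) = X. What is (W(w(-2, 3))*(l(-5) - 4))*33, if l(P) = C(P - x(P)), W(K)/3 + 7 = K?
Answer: -553311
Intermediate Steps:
x(a) = -4*a (x(a) = -4*(a + a*0) = -4*(a + 0) = -4*a)
W(K) = -21 + 3*K
l(P) = 25*P² (l(P) = (P - (-4)*P)² = (P + 4*P)² = (5*P)² = 25*P²)
(W(w(-2, 3))*(l(-5) - 4))*33 = ((-21 + 3*(-2))*(25*(-5)² - 4))*33 = ((-21 - 6)*(25*25 - 4))*33 = -27*(625 - 4)*33 = -27*621*33 = -16767*33 = -553311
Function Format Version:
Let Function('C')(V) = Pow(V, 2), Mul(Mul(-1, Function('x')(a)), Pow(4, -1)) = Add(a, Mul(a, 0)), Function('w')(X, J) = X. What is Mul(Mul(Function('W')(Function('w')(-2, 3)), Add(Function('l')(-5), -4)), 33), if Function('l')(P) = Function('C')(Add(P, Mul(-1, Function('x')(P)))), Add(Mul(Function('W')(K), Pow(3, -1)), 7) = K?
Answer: -553311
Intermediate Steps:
Function('x')(a) = Mul(-4, a) (Function('x')(a) = Mul(-4, Add(a, Mul(a, 0))) = Mul(-4, Add(a, 0)) = Mul(-4, a))
Function('W')(K) = Add(-21, Mul(3, K))
Function('l')(P) = Mul(25, Pow(P, 2)) (Function('l')(P) = Pow(Add(P, Mul(-1, Mul(-4, P))), 2) = Pow(Add(P, Mul(4, P)), 2) = Pow(Mul(5, P), 2) = Mul(25, Pow(P, 2)))
Mul(Mul(Function('W')(Function('w')(-2, 3)), Add(Function('l')(-5), -4)), 33) = Mul(Mul(Add(-21, Mul(3, -2)), Add(Mul(25, Pow(-5, 2)), -4)), 33) = Mul(Mul(Add(-21, -6), Add(Mul(25, 25), -4)), 33) = Mul(Mul(-27, Add(625, -4)), 33) = Mul(Mul(-27, 621), 33) = Mul(-16767, 33) = -553311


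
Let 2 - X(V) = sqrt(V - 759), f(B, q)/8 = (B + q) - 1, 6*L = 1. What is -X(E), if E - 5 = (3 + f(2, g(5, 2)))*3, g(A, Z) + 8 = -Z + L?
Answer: -2 + I*sqrt(957) ≈ -2.0 + 30.935*I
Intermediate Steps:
L = 1/6 (L = (1/6)*1 = 1/6 ≈ 0.16667)
g(A, Z) = -47/6 - Z (g(A, Z) = -8 + (-Z + 1/6) = -8 + (1/6 - Z) = -47/6 - Z)
f(B, q) = -8 + 8*B + 8*q (f(B, q) = 8*((B + q) - 1) = 8*(-1 + B + q) = -8 + 8*B + 8*q)
E = -198 (E = 5 + (3 + (-8 + 8*2 + 8*(-47/6 - 1*2)))*3 = 5 + (3 + (-8 + 16 + 8*(-47/6 - 2)))*3 = 5 + (3 + (-8 + 16 + 8*(-59/6)))*3 = 5 + (3 + (-8 + 16 - 236/3))*3 = 5 + (3 - 212/3)*3 = 5 - 203/3*3 = 5 - 203 = -198)
X(V) = 2 - sqrt(-759 + V) (X(V) = 2 - sqrt(V - 759) = 2 - sqrt(-759 + V))
-X(E) = -(2 - sqrt(-759 - 198)) = -(2 - sqrt(-957)) = -(2 - I*sqrt(957)) = -2 + I*sqrt(957)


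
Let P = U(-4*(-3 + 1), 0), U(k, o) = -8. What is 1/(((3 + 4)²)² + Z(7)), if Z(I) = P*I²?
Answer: 1/2009 ≈ 0.00049776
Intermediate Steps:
P = -8
Z(I) = -8*I²
1/(((3 + 4)²)² + Z(7)) = 1/(((3 + 4)²)² - 8*7²) = 1/((7²)² - 8*49) = 1/(49² - 392) = 1/(2401 - 392) = 1/2009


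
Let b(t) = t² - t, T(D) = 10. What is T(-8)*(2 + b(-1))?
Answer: 40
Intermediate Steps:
T(-8)*(2 + b(-1)) = 10*(2 - (-1 - 1)) = 10*(2 - 1*(-2)) = 10*(2 + 2) = 10*4 = 40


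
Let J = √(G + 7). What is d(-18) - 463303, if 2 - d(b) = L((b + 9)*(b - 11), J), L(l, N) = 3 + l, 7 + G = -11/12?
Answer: -463565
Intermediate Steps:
G = -95/12 (G = -7 - 11/12 = -95/12 ≈ -7.9167)
J = I*√33/6 (J = √(-95/12 + 7) = √(-11/12) = I*√33/6 ≈ 0.95743*I)
d(b) = -1 - (-11 + b)*(9 + b) (d(b) = 2 - (3 + (b + 9)*(b - 11)) = 2 - (3 + (9 + b)*(-11 + b)) = 2 - (3 + (-11 + b)*(9 + b)) = 2 + (-3 - (-11 + b)*(9 + b)) = -1 - (-11 + b)*(9 + b))
d(-18) - 463303 = (98 - 1*(-18)² + 2*(-18)) - 463303 = (98 - 1*324 - 36) - 463303 = (98 - 324 - 36) - 463303 = -262 - 463303 = -463565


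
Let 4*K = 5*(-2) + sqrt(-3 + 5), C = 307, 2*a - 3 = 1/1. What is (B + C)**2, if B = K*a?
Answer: (604 + sqrt(2))**2/4 ≈ 91632.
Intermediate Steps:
a = 2 (a = 3/2 + (1/2)/1 = 3/2 + (1/2)*1 = 3/2 + 1/2 = 2)
K = -5/2 + sqrt(2)/4 (K = (5*(-2) + sqrt(-3 + 5))/4 = (-10 + sqrt(2))/4 = -5/2 + sqrt(2)/4 ≈ -2.1464)
B = -5 + sqrt(2)/2 (B = (-5/2 + sqrt(2)/4)*2 = -5 + sqrt(2)/2 ≈ -4.2929)
(B + C)**2 = ((-5 + sqrt(2)/2) + 307)**2 = (302 + sqrt(2)/2)**2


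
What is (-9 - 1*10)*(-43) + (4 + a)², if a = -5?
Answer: 818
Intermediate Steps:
(-9 - 1*10)*(-43) + (4 + a)² = (-9 - 1*10)*(-43) + (4 - 5)² = (-9 - 10)*(-43) + (-1)² = -19*(-43) + 1 = 817 + 1 = 818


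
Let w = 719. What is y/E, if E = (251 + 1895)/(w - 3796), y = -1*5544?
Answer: 8529444/1073 ≈ 7949.2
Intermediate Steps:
y = -5544
E = -2146/3077 (E = (251 + 1895)/(719 - 3796) = 2146/(-3077) = 2146*(-1/3077) = -2146/3077 ≈ -0.69743)
y/E = -5544/(-2146/3077) = -5544*(-3077/2146) = 8529444/1073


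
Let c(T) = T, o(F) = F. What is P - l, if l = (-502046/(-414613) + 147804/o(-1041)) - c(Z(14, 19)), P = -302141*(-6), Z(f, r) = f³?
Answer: 261230477127812/143870711 ≈ 1.8157e+6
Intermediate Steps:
P = 1812846 (P = -43163*(-42) = 1812846)
l = -415034174306/143870711 (l = (-502046/(-414613) + 147804/(-1041)) - 1*14³ = (-502046*(-1/414613) + 147804*(-1/1041)) - 1*2744 = (502046/414613 - 49268/347) - 2744 = -20252943322/143870711 - 2744 = -415034174306/143870711 ≈ -2884.8)
P - l = 1812846 - 1*(-415034174306/143870711) = 1812846 + 415034174306/143870711 = 261230477127812/143870711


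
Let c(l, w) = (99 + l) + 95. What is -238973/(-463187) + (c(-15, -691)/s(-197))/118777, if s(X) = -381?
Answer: 10814410073528/20961081635919 ≈ 0.51593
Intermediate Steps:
c(l, w) = 194 + l
-238973/(-463187) + (c(-15, -691)/s(-197))/118777 = -238973/(-463187) + ((194 - 15)/(-381))/118777 = -238973*(-1/463187) + (179*(-1/381))*(1/118777) = 238973/463187 - 179/381*1/118777 = 238973/463187 - 179/45254037 = 10814410073528/20961081635919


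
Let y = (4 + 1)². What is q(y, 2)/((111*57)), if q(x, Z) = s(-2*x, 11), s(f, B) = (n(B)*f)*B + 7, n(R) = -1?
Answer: 557/6327 ≈ 0.088035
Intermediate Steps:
y = 25 (y = 5² = 25)
s(f, B) = 7 - B*f (s(f, B) = (-f)*B + 7 = -B*f + 7 = 7 - B*f)
q(x, Z) = 7 + 22*x (q(x, Z) = 7 - 1*11*(-2*x) = 7 + 22*x)
q(y, 2)/((111*57)) = (7 + 22*25)/((111*57)) = (7 + 550)/6327 = 557*(1/6327) = 557/6327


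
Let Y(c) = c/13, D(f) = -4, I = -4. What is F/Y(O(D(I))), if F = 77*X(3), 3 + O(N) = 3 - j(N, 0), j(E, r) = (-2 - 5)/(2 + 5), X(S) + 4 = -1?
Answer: -5005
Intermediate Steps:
X(S) = -5 (X(S) = -4 - 1 = -5)
j(E, r) = -1 (j(E, r) = -7/7 = -7*1/7 = -1)
O(N) = 1 (O(N) = -3 + (3 - 1*(-1)) = -3 + (3 + 1) = -3 + 4 = 1)
Y(c) = c/13 (Y(c) = c*(1/13) = c/13)
F = -385 (F = 77*(-5) = -385)
F/Y(O(D(I))) = -385/((1/13)*1) = -385/1/13 = -385*13 = -5005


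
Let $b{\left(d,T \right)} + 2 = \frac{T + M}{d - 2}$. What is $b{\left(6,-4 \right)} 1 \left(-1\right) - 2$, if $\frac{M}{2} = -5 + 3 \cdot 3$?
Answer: $-1$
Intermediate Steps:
$M = 8$ ($M = 2 \left(-5 + 3 \cdot 3\right) = 2 \left(-5 + 9\right) = 2 \cdot 4 = 8$)
$b{\left(d,T \right)} = -2 + \frac{8 + T}{-2 + d}$ ($b{\left(d,T \right)} = -2 + \frac{T + 8}{d - 2} = -2 + \frac{8 + T}{-2 + d}$)
$b{\left(6,-4 \right)} 1 \left(-1\right) - 2 = \frac{12 - 4 - 12}{-2 + 6} \cdot 1 \left(-1\right) - 2 = \frac{12 - 4 - 12}{4} \left(-1\right) - 2 = \frac{1}{4} \left(-4\right) \left(-1\right) - 2 = \left(-1\right) \left(-1\right) - 2 = 1 - 2 = -1$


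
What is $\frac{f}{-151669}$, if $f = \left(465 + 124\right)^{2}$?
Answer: $- \frac{346921}{151669} \approx -2.2874$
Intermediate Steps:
$f = 346921$ ($f = 589^{2} = 346921$)
$\frac{f}{-151669} = \frac{346921}{-151669} = 346921 \left(- \frac{1}{151669}\right) = - \frac{346921}{151669}$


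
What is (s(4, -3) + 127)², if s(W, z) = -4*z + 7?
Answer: 21316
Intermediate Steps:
s(W, z) = 7 - 4*z
(s(4, -3) + 127)² = ((7 - 4*(-3)) + 127)² = ((7 + 12) + 127)² = (19 + 127)² = 146² = 21316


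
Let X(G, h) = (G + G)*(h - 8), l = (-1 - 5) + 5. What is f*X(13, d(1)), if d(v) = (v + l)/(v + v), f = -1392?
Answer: 289536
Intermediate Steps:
l = -1 (l = -6 + 5 = -1)
d(v) = (-1 + v)/(2*v) (d(v) = (v - 1)/(v + v) = (-1 + v)/((2*v)) = (-1 + v)*(1/(2*v)) = (-1 + v)/(2*v))
X(G, h) = 2*G*(-8 + h) (X(G, h) = (2*G)*(-8 + h) = 2*G*(-8 + h))
f*X(13, d(1)) = -2784*13*(-8 + (½)*(-1 + 1)/1) = -2784*13*(-8 + (½)*1*0) = -2784*13*(-8 + 0) = -2784*13*(-8) = -1392*(-208) = 289536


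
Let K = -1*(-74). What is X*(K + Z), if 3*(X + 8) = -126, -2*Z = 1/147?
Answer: -543875/147 ≈ -3699.8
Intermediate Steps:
K = 74
Z = -1/294 (Z = -½/147 = -½*1/147 = -1/294 ≈ -0.0034014)
X = -50 (X = -8 + (⅓)*(-126) = -8 - 42 = -50)
X*(K + Z) = -50*(74 - 1/294) = -50*21755/294 = -543875/147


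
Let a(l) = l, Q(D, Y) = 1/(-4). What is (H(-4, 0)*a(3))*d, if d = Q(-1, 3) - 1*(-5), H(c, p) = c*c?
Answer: 228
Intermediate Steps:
Q(D, Y) = -1/4
H(c, p) = c**2
d = 19/4 (d = -1/4 - 1*(-5) = -1/4 + 5 = 19/4 ≈ 4.7500)
(H(-4, 0)*a(3))*d = ((-4)**2*3)*(19/4) = (16*3)*(19/4) = 48*(19/4) = 228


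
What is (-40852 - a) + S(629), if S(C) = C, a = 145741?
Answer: -185964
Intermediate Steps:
(-40852 - a) + S(629) = (-40852 - 1*145741) + 629 = (-40852 - 145741) + 629 = -186593 + 629 = -185964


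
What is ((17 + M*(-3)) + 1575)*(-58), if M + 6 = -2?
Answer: -93728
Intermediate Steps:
M = -8 (M = -6 - 2 = -8)
((17 + M*(-3)) + 1575)*(-58) = ((17 - 8*(-3)) + 1575)*(-58) = ((17 + 24) + 1575)*(-58) = (41 + 1575)*(-58) = 1616*(-58) = -93728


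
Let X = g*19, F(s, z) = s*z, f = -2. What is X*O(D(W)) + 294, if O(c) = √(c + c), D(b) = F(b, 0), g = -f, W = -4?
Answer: 294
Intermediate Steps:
g = 2 (g = -1*(-2) = 2)
D(b) = 0 (D(b) = b*0 = 0)
X = 38 (X = 2*19 = 38)
O(c) = √2*√c (O(c) = √(2*c) = √2*√c)
X*O(D(W)) + 294 = 38*(√2*√0) + 294 = 38*(√2*0) + 294 = 38*0 + 294 = 0 + 294 = 294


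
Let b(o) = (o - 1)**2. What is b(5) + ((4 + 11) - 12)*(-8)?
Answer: -8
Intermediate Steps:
b(o) = (-1 + o)**2
b(5) + ((4 + 11) - 12)*(-8) = (-1 + 5)**2 + ((4 + 11) - 12)*(-8) = 4**2 + (15 - 12)*(-8) = 16 + 3*(-8) = 16 - 24 = -8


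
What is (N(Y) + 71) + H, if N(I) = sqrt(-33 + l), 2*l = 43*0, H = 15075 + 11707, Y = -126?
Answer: 26853 + I*sqrt(33) ≈ 26853.0 + 5.7446*I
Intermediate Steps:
H = 26782
l = 0 (l = (43*0)/2 = (1/2)*0 = 0)
N(I) = I*sqrt(33) (N(I) = sqrt(-33 + 0) = sqrt(-33) = I*sqrt(33))
(N(Y) + 71) + H = (I*sqrt(33) + 71) + 26782 = (71 + I*sqrt(33)) + 26782 = 26853 + I*sqrt(33)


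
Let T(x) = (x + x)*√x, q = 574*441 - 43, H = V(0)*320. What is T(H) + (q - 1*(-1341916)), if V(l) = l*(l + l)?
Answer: 1595007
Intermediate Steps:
V(l) = 2*l² (V(l) = l*(2*l) = 2*l²)
H = 0 (H = (2*0²)*320 = (2*0)*320 = 0*320 = 0)
q = 253091 (q = 253134 - 43 = 253091)
T(x) = 2*x^(3/2) (T(x) = (2*x)*√x = 2*x^(3/2))
T(H) + (q - 1*(-1341916)) = 2*0^(3/2) + (253091 - 1*(-1341916)) = 2*0 + (253091 + 1341916) = 0 + 1595007 = 1595007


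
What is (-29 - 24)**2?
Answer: 2809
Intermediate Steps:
(-29 - 24)**2 = (-53)**2 = 2809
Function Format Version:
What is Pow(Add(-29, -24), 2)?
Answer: 2809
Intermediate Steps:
Pow(Add(-29, -24), 2) = Pow(-53, 2) = 2809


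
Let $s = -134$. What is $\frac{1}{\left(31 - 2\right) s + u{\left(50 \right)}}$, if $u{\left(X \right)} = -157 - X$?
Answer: $- \frac{1}{4093} \approx -0.00024432$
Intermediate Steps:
$\frac{1}{\left(31 - 2\right) s + u{\left(50 \right)}} = \frac{1}{\left(31 - 2\right) \left(-134\right) - 207} = \frac{1}{29 \left(-134\right) - 207} = \frac{1}{-3886 - 207} = \frac{1}{-4093} = - \frac{1}{4093}$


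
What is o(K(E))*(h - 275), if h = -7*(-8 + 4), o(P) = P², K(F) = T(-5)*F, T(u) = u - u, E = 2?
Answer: 0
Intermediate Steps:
T(u) = 0
K(F) = 0 (K(F) = 0*F = 0)
h = 28 (h = -7*(-4) = 28)
o(K(E))*(h - 275) = 0²*(28 - 275) = 0*(-247) = 0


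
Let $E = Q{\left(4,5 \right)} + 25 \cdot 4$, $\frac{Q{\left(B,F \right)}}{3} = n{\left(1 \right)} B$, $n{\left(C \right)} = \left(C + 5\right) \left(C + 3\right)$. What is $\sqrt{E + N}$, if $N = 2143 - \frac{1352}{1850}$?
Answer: $\frac{\sqrt{86598463}}{185} \approx 50.302$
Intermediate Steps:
$n{\left(C \right)} = \left(3 + C\right) \left(5 + C\right)$ ($n{\left(C \right)} = \left(5 + C\right) \left(3 + C\right) = \left(3 + C\right) \left(5 + C\right)$)
$Q{\left(B,F \right)} = 72 B$ ($Q{\left(B,F \right)} = 3 \left(15 + 1^{2} + 8 \cdot 1\right) B = 3 \left(15 + 1 + 8\right) B = 3 \cdot 24 B = 72 B$)
$N = \frac{1981599}{925}$ ($N = 2143 - 1352 \cdot \frac{1}{1850} = 2143 - \frac{676}{925} = \frac{1981599}{925} \approx 2142.3$)
$E = 388$ ($E = 72 \cdot 4 + 25 \cdot 4 = 288 + 100 = 388$)
$\sqrt{E + N} = \sqrt{388 + \frac{1981599}{925}} = \sqrt{\frac{2340499}{925}} = \frac{\sqrt{86598463}}{185}$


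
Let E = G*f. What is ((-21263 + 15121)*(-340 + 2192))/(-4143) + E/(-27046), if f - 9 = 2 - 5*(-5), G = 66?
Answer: 153818986748/56025789 ≈ 2745.5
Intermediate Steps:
f = 36 (f = 9 + (2 - 5*(-5)) = 9 + (2 + 25) = 9 + 27 = 36)
E = 2376 (E = 66*36 = 2376)
((-21263 + 15121)*(-340 + 2192))/(-4143) + E/(-27046) = ((-21263 + 15121)*(-340 + 2192))/(-4143) + 2376/(-27046) = -6142*1852*(-1/4143) + 2376*(-1/27046) = -11374984*(-1/4143) - 1188/13523 = 11374984/4143 - 1188/13523 = 153818986748/56025789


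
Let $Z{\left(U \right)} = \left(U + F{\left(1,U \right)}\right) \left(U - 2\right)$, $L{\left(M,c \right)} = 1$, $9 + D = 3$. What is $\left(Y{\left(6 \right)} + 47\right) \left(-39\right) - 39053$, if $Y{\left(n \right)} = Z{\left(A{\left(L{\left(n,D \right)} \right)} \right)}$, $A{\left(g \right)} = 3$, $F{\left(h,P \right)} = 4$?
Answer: $-41159$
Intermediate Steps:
$D = -6$ ($D = -9 + 3 = -6$)
$Z{\left(U \right)} = \left(-2 + U\right) \left(4 + U\right)$ ($Z{\left(U \right)} = \left(U + 4\right) \left(U - 2\right) = \left(4 + U\right) \left(-2 + U\right) = \left(-2 + U\right) \left(4 + U\right)$)
$Y{\left(n \right)} = 7$ ($Y{\left(n \right)} = -8 + 3^{2} + 2 \cdot 3 = -8 + 9 + 6 = 7$)
$\left(Y{\left(6 \right)} + 47\right) \left(-39\right) - 39053 = \left(7 + 47\right) \left(-39\right) - 39053 = 54 \left(-39\right) - 39053 = -2106 - 39053 = -41159$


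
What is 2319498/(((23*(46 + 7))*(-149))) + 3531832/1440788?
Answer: -675103676608/65422941307 ≈ -10.319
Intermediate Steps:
2319498/(((23*(46 + 7))*(-149))) + 3531832/1440788 = 2319498/(((23*53)*(-149))) + 3531832*(1/1440788) = 2319498/((1219*(-149))) + 882958/360197 = 2319498/(-181631) + 882958/360197 = 2319498*(-1/181631) + 882958/360197 = -2319498/181631 + 882958/360197 = -675103676608/65422941307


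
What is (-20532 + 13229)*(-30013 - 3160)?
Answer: 242262419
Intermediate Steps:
(-20532 + 13229)*(-30013 - 3160) = -7303*(-33173) = 242262419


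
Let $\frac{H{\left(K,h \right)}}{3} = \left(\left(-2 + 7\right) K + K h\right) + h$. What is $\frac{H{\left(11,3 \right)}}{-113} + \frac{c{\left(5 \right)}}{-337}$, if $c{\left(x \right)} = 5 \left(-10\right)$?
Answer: $- \frac{86351}{38081} \approx -2.2676$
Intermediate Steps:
$H{\left(K,h \right)} = 3 h + 15 K + 3 K h$ ($H{\left(K,h \right)} = 3 \left(\left(\left(-2 + 7\right) K + K h\right) + h\right) = 3 \left(\left(5 K + K h\right) + h\right) = 3 \left(h + 5 K + K h\right) = 3 h + 15 K + 3 K h$)
$c{\left(x \right)} = -50$
$\frac{H{\left(11,3 \right)}}{-113} + \frac{c{\left(5 \right)}}{-337} = \frac{3 \cdot 3 + 15 \cdot 11 + 3 \cdot 11 \cdot 3}{-113} - \frac{50}{-337} = \left(9 + 165 + 99\right) \left(- \frac{1}{113}\right) - - \frac{50}{337} = 273 \left(- \frac{1}{113}\right) + \frac{50}{337} = - \frac{273}{113} + \frac{50}{337} = - \frac{86351}{38081}$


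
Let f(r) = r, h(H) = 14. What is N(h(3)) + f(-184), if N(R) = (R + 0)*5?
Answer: -114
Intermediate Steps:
N(R) = 5*R (N(R) = R*5 = 5*R)
N(h(3)) + f(-184) = 5*14 - 184 = 70 - 184 = -114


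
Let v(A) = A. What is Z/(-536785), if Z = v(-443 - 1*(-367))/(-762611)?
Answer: -76/409358145635 ≈ -1.8566e-10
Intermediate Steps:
Z = 76/762611 (Z = (-443 - 1*(-367))/(-762611) = (-443 + 367)*(-1/762611) = -76*(-1/762611) = 76/762611 ≈ 9.9658e-5)
Z/(-536785) = (76/762611)/(-536785) = (76/762611)*(-1/536785) = -76/409358145635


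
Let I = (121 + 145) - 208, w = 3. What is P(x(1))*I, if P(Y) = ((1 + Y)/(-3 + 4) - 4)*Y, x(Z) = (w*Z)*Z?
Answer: 0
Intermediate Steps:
x(Z) = 3*Z² (x(Z) = (3*Z)*Z = 3*Z²)
I = 58 (I = 266 - 208 = 58)
P(Y) = Y*(-3 + Y) (P(Y) = ((1 + Y)/1 - 4)*Y = ((1 + Y)*1 - 4)*Y = ((1 + Y) - 4)*Y = (-3 + Y)*Y = Y*(-3 + Y))
P(x(1))*I = ((3*1²)*(-3 + 3*1²))*58 = ((3*1)*(-3 + 3*1))*58 = (3*(-3 + 3))*58 = (3*0)*58 = 0*58 = 0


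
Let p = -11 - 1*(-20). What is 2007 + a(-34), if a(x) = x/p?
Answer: 18029/9 ≈ 2003.2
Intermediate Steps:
p = 9 (p = -11 + 20 = 9)
a(x) = x/9
2007 + a(-34) = 2007 + (1/9)*(-34) = 2007 - 34/9 = 18029/9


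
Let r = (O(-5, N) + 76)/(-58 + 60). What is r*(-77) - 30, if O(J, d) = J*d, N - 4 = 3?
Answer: -3217/2 ≈ -1608.5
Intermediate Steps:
N = 7 (N = 4 + 3 = 7)
r = 41/2 (r = (-5*7 + 76)/(-58 + 60) = (-35 + 76)/2 = 41*(1/2) = 41/2 ≈ 20.500)
r*(-77) - 30 = (41/2)*(-77) - 30 = -3157/2 - 30 = -3217/2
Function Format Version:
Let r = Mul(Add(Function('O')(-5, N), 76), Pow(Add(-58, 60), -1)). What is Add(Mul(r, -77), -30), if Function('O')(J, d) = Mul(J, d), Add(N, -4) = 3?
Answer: Rational(-3217, 2) ≈ -1608.5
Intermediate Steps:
N = 7 (N = Add(4, 3) = 7)
r = Rational(41, 2) (r = Mul(Add(Mul(-5, 7), 76), Pow(Add(-58, 60), -1)) = Mul(Add(-35, 76), Pow(2, -1)) = Mul(41, Rational(1, 2)) = Rational(41, 2) ≈ 20.500)
Add(Mul(r, -77), -30) = Add(Mul(Rational(41, 2), -77), -30) = Add(Rational(-3157, 2), -30) = Rational(-3217, 2)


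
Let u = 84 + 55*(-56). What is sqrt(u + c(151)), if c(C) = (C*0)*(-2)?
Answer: 2*I*sqrt(749) ≈ 54.736*I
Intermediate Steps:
c(C) = 0 (c(C) = 0*(-2) = 0)
u = -2996 (u = 84 - 3080 = -2996)
sqrt(u + c(151)) = sqrt(-2996 + 0) = sqrt(-2996) = 2*I*sqrt(749)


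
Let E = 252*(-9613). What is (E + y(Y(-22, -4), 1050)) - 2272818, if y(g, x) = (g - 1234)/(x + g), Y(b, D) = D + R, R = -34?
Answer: -1187909700/253 ≈ -4.6953e+6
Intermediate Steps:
E = -2422476
Y(b, D) = -34 + D (Y(b, D) = D - 34 = -34 + D)
y(g, x) = (-1234 + g)/(g + x)
(E + y(Y(-22, -4), 1050)) - 2272818 = (-2422476 + (-1234 + (-34 - 4))/((-34 - 4) + 1050)) - 2272818 = (-2422476 + (-1234 - 38)/(-38 + 1050)) - 2272818 = (-2422476 - 1272/1012) - 2272818 = (-2422476 + (1/1012)*(-1272)) - 2272818 = (-2422476 - 318/253) - 2272818 = -612886746/253 - 2272818 = -1187909700/253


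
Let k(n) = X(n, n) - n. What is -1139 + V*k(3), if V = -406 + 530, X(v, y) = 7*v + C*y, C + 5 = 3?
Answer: 349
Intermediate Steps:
C = -2 (C = -5 + 3 = -2)
X(v, y) = -2*y + 7*v (X(v, y) = 7*v - 2*y = -2*y + 7*v)
k(n) = 4*n (k(n) = (-2*n + 7*n) - n = 5*n - n = 4*n)
V = 124
-1139 + V*k(3) = -1139 + 124*(4*3) = -1139 + 124*12 = -1139 + 1488 = 349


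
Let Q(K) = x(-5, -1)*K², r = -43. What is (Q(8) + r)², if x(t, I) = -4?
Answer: 89401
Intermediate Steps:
Q(K) = -4*K²
(Q(8) + r)² = (-4*8² - 43)² = (-4*64 - 43)² = (-256 - 43)² = (-299)² = 89401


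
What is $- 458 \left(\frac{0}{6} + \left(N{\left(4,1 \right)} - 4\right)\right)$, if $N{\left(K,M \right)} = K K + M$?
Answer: $-5954$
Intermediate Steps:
$N{\left(K,M \right)} = M + K^{2}$ ($N{\left(K,M \right)} = K^{2} + M = M + K^{2}$)
$- 458 \left(\frac{0}{6} + \left(N{\left(4,1 \right)} - 4\right)\right) = - 458 \left(\frac{0}{6} + \left(\left(1 + 4^{2}\right) - 4\right)\right) = - 458 \left(0 \cdot \frac{1}{6} + \left(\left(1 + 16\right) - 4\right)\right) = - 458 \left(0 + \left(17 - 4\right)\right) = - 458 \left(0 + 13\right) = \left(-458\right) 13 = -5954$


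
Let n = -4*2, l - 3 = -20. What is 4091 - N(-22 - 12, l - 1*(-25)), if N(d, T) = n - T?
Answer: 4107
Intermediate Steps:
l = -17 (l = 3 - 20 = -17)
n = -8
N(d, T) = -8 - T
4091 - N(-22 - 12, l - 1*(-25)) = 4091 - (-8 - (-17 - 1*(-25))) = 4091 - (-8 - (-17 + 25)) = 4091 - (-8 - 1*8) = 4091 - (-8 - 8) = 4091 - 1*(-16) = 4091 + 16 = 4107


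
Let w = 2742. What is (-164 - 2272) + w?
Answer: 306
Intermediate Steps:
(-164 - 2272) + w = (-164 - 2272) + 2742 = -2436 + 2742 = 306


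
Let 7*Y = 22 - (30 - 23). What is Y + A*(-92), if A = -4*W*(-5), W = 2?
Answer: -25745/7 ≈ -3677.9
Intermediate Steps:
Y = 15/7 (Y = (22 - (30 - 23))/7 = (22 - 1*7)/7 = (22 - 7)/7 = (1/7)*15 = 15/7 ≈ 2.1429)
A = 40 (A = -4*2*(-5) = -8*(-5) = 40)
Y + A*(-92) = 15/7 + 40*(-92) = 15/7 - 3680 = -25745/7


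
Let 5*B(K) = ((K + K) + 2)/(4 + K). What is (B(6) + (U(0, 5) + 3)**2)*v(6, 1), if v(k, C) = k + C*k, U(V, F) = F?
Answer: 19284/25 ≈ 771.36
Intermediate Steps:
B(K) = (2 + 2*K)/(5*(4 + K)) (B(K) = (((K + K) + 2)/(4 + K))/5 = ((2*K + 2)/(4 + K))/5 = ((2 + 2*K)/(4 + K))/5 = (2 + 2*K)/(5*(4 + K)))
(B(6) + (U(0, 5) + 3)**2)*v(6, 1) = (2*(1 + 6)/(5*(4 + 6)) + (5 + 3)**2)*(6*(1 + 1)) = ((2/5)*7/10 + 8**2)*(6*2) = ((2/5)*(1/10)*7 + 64)*12 = (7/25 + 64)*12 = (1607/25)*12 = 19284/25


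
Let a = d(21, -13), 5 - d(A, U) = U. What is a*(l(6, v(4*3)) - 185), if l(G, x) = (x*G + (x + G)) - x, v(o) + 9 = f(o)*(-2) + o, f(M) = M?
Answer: -5490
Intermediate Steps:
d(A, U) = 5 - U
a = 18 (a = 5 - 1*(-13) = 5 + 13 = 18)
v(o) = -9 - o (v(o) = -9 + (o*(-2) + o) = -9 + (-2*o + o) = -9 - o)
l(G, x) = G + G*x (l(G, x) = (G*x + (G + x)) - x = (G + x + G*x) - x = G + G*x)
a*(l(6, v(4*3)) - 185) = 18*(6*(1 + (-9 - 4*3)) - 185) = 18*(6*(1 + (-9 - 1*12)) - 185) = 18*(6*(1 + (-9 - 12)) - 185) = 18*(6*(1 - 21) - 185) = 18*(6*(-20) - 185) = 18*(-120 - 185) = 18*(-305) = -5490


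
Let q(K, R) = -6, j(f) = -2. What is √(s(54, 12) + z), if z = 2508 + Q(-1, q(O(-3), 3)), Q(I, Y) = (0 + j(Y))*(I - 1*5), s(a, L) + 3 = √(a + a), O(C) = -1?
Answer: √(2517 + 6*√3) ≈ 50.273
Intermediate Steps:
s(a, L) = -3 + √2*√a (s(a, L) = -3 + √(a + a) = -3 + √(2*a) = -3 + √2*√a)
Q(I, Y) = 10 - 2*I (Q(I, Y) = (0 - 2)*(I - 1*5) = -2*(I - 5) = -2*(-5 + I) = 10 - 2*I)
z = 2520 (z = 2508 + (10 - 2*(-1)) = 2508 + (10 + 2) = 2508 + 12 = 2520)
√(s(54, 12) + z) = √((-3 + √2*√54) + 2520) = √((-3 + √2*(3*√6)) + 2520) = √((-3 + 6*√3) + 2520) = √(2517 + 6*√3)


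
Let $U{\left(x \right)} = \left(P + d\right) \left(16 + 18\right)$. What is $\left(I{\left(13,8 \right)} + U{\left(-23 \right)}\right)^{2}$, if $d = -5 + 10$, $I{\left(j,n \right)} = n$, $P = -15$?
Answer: $110224$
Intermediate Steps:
$d = 5$
$U{\left(x \right)} = -340$ ($U{\left(x \right)} = \left(-15 + 5\right) \left(16 + 18\right) = \left(-10\right) 34 = -340$)
$\left(I{\left(13,8 \right)} + U{\left(-23 \right)}\right)^{2} = \left(8 - 340\right)^{2} = \left(-332\right)^{2} = 110224$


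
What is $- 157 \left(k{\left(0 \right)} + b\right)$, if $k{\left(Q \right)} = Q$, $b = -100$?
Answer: $15700$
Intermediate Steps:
$- 157 \left(k{\left(0 \right)} + b\right) = - 157 \left(0 - 100\right) = \left(-157\right) \left(-100\right) = 15700$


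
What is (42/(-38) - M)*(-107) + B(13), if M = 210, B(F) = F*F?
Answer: 432388/19 ≈ 22757.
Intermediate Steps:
B(F) = F**2
(42/(-38) - M)*(-107) + B(13) = (42/(-38) - 1*210)*(-107) + 13**2 = (42*(-1/38) - 210)*(-107) + 169 = (-21/19 - 210)*(-107) + 169 = -4011/19*(-107) + 169 = 429177/19 + 169 = 432388/19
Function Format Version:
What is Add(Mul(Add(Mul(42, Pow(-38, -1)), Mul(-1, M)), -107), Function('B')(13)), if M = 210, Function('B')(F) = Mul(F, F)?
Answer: Rational(432388, 19) ≈ 22757.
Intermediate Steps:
Function('B')(F) = Pow(F, 2)
Add(Mul(Add(Mul(42, Pow(-38, -1)), Mul(-1, M)), -107), Function('B')(13)) = Add(Mul(Add(Mul(42, Pow(-38, -1)), Mul(-1, 210)), -107), Pow(13, 2)) = Add(Mul(Add(Mul(42, Rational(-1, 38)), -210), -107), 169) = Add(Mul(Add(Rational(-21, 19), -210), -107), 169) = Add(Mul(Rational(-4011, 19), -107), 169) = Add(Rational(429177, 19), 169) = Rational(432388, 19)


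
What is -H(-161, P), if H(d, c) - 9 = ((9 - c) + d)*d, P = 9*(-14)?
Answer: -4195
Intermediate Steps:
P = -126
H(d, c) = 9 + d*(9 + d - c) (H(d, c) = 9 + ((9 - c) + d)*d = 9 + (9 + d - c)*d = 9 + d*(9 + d - c))
-H(-161, P) = -(9 + (-161)² + 9*(-161) - 1*(-126)*(-161)) = -(9 + 25921 - 1449 - 20286) = -1*4195 = -4195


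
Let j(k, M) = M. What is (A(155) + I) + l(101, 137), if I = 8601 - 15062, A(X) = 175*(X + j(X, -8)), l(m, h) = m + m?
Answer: 19466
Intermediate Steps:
l(m, h) = 2*m
A(X) = -1400 + 175*X (A(X) = 175*(X - 8) = 175*(-8 + X) = -1400 + 175*X)
I = -6461
(A(155) + I) + l(101, 137) = ((-1400 + 175*155) - 6461) + 2*101 = ((-1400 + 27125) - 6461) + 202 = (25725 - 6461) + 202 = 19264 + 202 = 19466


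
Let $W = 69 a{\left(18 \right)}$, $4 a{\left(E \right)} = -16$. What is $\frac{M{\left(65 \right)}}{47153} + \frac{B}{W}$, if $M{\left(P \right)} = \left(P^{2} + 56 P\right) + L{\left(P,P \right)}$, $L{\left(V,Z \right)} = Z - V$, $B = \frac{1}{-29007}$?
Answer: $\frac{62966702333}{377503711596} \approx 0.1668$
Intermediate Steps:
$a{\left(E \right)} = -4$ ($a{\left(E \right)} = \frac{1}{4} \left(-16\right) = -4$)
$B = - \frac{1}{29007} \approx -3.4474 \cdot 10^{-5}$
$M{\left(P \right)} = P^{2} + 56 P$ ($M{\left(P \right)} = \left(P^{2} + 56 P\right) + \left(P - P\right) = \left(P^{2} + 56 P\right) + 0 = P^{2} + 56 P$)
$W = -276$ ($W = 69 \left(-4\right) = -276$)
$\frac{M{\left(65 \right)}}{47153} + \frac{B}{W} = \frac{65 \left(56 + 65\right)}{47153} - \frac{1}{29007 \left(-276\right)} = 65 \cdot 121 \cdot \frac{1}{47153} - - \frac{1}{8005932} = 7865 \cdot \frac{1}{47153} + \frac{1}{8005932} = \frac{7865}{47153} + \frac{1}{8005932} = \frac{62966702333}{377503711596}$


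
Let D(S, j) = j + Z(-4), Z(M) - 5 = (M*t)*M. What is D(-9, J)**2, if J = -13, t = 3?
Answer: 1600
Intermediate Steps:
Z(M) = 5 + 3*M**2 (Z(M) = 5 + (M*3)*M = 5 + (3*M)*M = 5 + 3*M**2)
D(S, j) = 53 + j (D(S, j) = j + (5 + 3*(-4)**2) = j + (5 + 3*16) = j + (5 + 48) = j + 53 = 53 + j)
D(-9, J)**2 = (53 - 13)**2 = 40**2 = 1600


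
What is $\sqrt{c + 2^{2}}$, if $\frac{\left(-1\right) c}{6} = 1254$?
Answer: $4 i \sqrt{470} \approx 86.718 i$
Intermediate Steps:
$c = -7524$ ($c = \left(-6\right) 1254 = -7524$)
$\sqrt{c + 2^{2}} = \sqrt{-7524 + 2^{2}} = \sqrt{-7524 + 4} = \sqrt{-7520} = 4 i \sqrt{470}$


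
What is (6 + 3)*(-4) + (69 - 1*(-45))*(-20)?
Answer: -2316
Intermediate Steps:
(6 + 3)*(-4) + (69 - 1*(-45))*(-20) = 9*(-4) + (69 + 45)*(-20) = -36 + 114*(-20) = -36 - 2280 = -2316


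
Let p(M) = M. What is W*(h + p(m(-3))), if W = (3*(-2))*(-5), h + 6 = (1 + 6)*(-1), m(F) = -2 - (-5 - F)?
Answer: -390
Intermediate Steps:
m(F) = 3 + F (m(F) = -2 + (5 + F) = 3 + F)
h = -13 (h = -6 + (1 + 6)*(-1) = -6 + 7*(-1) = -6 - 7 = -13)
W = 30 (W = -6*(-5) = 30)
W*(h + p(m(-3))) = 30*(-13 + (3 - 3)) = 30*(-13 + 0) = 30*(-13) = -390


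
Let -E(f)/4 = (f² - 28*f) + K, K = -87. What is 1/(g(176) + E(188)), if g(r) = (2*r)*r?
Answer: -1/58020 ≈ -1.7235e-5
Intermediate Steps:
E(f) = 348 - 4*f² + 112*f (E(f) = -4*((f² - 28*f) - 87) = -4*(-87 + f² - 28*f) = 348 - 4*f² + 112*f)
g(r) = 2*r²
1/(g(176) + E(188)) = 1/(2*176² + (348 - 4*188² + 112*188)) = 1/(2*30976 + (348 - 4*35344 + 21056)) = 1/(61952 + (348 - 141376 + 21056)) = 1/(61952 - 119972) = 1/(-58020) = -1/58020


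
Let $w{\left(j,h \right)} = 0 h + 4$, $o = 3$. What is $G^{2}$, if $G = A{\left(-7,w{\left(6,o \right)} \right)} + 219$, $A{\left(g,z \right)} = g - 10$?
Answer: $40804$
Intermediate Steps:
$w{\left(j,h \right)} = 4$ ($w{\left(j,h \right)} = 0 + 4 = 4$)
$A{\left(g,z \right)} = -10 + g$
$G = 202$ ($G = \left(-10 - 7\right) + 219 = -17 + 219 = 202$)
$G^{2} = 202^{2} = 40804$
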